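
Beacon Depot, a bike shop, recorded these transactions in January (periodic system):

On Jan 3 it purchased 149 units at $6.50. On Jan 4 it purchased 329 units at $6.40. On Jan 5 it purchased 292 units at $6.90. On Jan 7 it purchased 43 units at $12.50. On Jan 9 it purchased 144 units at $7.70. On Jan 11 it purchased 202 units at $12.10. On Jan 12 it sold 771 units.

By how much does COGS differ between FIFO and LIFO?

$1,579.90

FIFO COGS: 149 @ $6.50 + 329 @ $6.40 + 292 @ $6.90 + 1 @ $12.50 = $5,101.40
LIFO COGS: 202 @ $12.10 + 144 @ $7.70 + 43 @ $12.50 + 292 @ $6.90 + 90 @ $6.40 = $6,681.30
Difference = |$5,101.40 − $6,681.30| = $1,579.90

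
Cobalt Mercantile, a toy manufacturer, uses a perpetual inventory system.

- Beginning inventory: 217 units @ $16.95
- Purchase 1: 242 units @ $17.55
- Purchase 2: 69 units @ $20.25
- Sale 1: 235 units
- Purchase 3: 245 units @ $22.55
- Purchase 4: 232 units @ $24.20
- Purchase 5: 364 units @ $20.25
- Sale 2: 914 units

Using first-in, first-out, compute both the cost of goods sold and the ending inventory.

COGS = $23,377.65; ending inventory = $4,455.00

Sale 1 (235) [FIFO — oldest first]: 217 @ $16.95 + 18 @ $17.55 = $3,994.05
Sale 2 (914) [FIFO — oldest first]: 224 @ $17.55 + 69 @ $20.25 + 245 @ $22.55 + 232 @ $24.20 + 144 @ $20.25 = $19,383.60
Total COGS = $3,994.05 + $19,383.60 = $23,377.65
Ending inventory: 220 @ $20.25 = $4,455.00
Check: goods available $27,832.65 = COGS $23,377.65 + ending $4,455.00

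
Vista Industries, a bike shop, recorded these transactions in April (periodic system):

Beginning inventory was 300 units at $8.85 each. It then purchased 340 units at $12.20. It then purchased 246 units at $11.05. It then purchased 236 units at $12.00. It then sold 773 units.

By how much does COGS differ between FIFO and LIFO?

FIFO COGS: 300 @ $8.85 + 340 @ $12.20 + 133 @ $11.05 = $8,272.65
LIFO COGS: 236 @ $12.00 + 246 @ $11.05 + 291 @ $12.20 = $9,100.50
Difference = |$8,272.65 − $9,100.50| = $827.85

$827.85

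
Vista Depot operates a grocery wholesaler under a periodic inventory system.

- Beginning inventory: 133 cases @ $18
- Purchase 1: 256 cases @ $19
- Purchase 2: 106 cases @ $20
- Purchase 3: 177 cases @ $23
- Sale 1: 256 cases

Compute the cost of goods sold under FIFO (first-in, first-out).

COGS = $4,731

Sale 1 (256) [FIFO — oldest first]: 133 @ $18 + 123 @ $19 = $4,731
Ending inventory: 133 @ $19 + 106 @ $20 + 177 @ $23 = $8,718
Check: goods available $13,449 = COGS $4,731 + ending $8,718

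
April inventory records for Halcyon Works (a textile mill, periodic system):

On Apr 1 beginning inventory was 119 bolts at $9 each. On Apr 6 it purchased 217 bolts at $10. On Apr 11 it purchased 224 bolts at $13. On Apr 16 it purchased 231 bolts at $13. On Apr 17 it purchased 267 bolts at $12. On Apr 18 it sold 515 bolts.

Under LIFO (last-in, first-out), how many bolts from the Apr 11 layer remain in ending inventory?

207

Apr 18, 515 sold [LIFO — newest first]: 267 @ $12 + 231 @ $13 + 17 @ $13 = $6,428
Ending inventory: 119 @ $9 + 217 @ $10 + 207 @ $13 = $5,932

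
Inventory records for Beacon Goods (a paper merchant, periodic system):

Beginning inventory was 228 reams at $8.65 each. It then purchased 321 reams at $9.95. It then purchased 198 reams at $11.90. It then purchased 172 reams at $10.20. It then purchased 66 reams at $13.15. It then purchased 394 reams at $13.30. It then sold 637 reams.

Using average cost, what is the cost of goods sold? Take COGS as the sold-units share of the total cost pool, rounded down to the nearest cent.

COGS = $7,106.70

Sale 1, sell 637: 637/1379 × $15,384.85 → $7,106.70
Ending inventory (cost pool remaining) = $8,278.15
Check: goods available $15,384.85 = COGS $7,106.70 + ending $8,278.15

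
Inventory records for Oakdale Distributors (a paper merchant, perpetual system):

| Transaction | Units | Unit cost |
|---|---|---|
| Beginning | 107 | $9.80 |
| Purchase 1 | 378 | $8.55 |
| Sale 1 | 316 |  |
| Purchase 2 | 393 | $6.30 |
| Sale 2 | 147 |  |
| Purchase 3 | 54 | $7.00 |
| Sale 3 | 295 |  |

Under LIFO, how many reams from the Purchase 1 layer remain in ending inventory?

62

Sale 1 (316) [LIFO — newest first]: 316 @ $8.55 = $2,701.80
Sale 2 (147) [LIFO — newest first]: 147 @ $6.30 = $926.10
Sale 3 (295) [LIFO — newest first]: 54 @ $7.00 + 241 @ $6.30 = $1,896.30
Total COGS = $2,701.80 + $926.10 + $1,896.30 = $5,524.20
Ending inventory: 107 @ $9.80 + 62 @ $8.55 + 5 @ $6.30 = $1,610.20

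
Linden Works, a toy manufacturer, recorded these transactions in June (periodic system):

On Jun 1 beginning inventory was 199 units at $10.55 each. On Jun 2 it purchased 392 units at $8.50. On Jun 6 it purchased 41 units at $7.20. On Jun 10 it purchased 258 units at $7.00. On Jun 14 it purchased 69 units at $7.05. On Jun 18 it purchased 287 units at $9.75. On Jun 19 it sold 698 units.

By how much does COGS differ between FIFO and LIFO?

FIFO COGS: 199 @ $10.55 + 392 @ $8.50 + 41 @ $7.20 + 66 @ $7.00 = $6,188.65
LIFO COGS: 287 @ $9.75 + 69 @ $7.05 + 258 @ $7.00 + 41 @ $7.20 + 43 @ $8.50 = $5,751.40
Difference = |$6,188.65 − $5,751.40| = $437.25

$437.25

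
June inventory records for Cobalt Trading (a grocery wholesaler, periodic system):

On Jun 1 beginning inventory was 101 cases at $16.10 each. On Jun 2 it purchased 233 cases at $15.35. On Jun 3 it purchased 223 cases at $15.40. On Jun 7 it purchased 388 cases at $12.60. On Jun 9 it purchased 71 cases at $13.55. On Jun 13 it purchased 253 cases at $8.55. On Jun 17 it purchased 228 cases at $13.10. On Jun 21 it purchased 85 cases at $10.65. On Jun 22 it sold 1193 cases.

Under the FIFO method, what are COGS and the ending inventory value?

COGS = $16,001.05; ending inventory = $4,541.85

Jun 22, 1193 sold [FIFO — oldest first]: 101 @ $16.10 + 233 @ $15.35 + 223 @ $15.40 + 388 @ $12.60 + 71 @ $13.55 + 177 @ $8.55 = $16,001.05
Ending inventory: 76 @ $8.55 + 228 @ $13.10 + 85 @ $10.65 = $4,541.85
Check: goods available $20,542.90 = COGS $16,001.05 + ending $4,541.85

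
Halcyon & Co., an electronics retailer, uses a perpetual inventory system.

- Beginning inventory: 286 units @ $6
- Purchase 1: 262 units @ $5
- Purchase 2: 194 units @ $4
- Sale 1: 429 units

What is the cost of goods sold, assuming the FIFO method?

COGS = $2,431

Sale 1 (429) [FIFO — oldest first]: 286 @ $6 + 143 @ $5 = $2,431
Ending inventory: 119 @ $5 + 194 @ $4 = $1,371
Check: goods available $3,802 = COGS $2,431 + ending $1,371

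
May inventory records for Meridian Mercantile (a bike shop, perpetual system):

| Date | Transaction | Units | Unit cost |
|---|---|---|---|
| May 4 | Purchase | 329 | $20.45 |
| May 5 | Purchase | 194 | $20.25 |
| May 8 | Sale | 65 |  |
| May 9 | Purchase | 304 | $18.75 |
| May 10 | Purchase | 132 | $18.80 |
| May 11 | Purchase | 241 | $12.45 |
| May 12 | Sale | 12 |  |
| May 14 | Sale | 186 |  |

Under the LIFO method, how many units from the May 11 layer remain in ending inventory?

43

May 8, 65 sold [LIFO — newest first]: 65 @ $20.25 = $1,316.25
May 12, 12 sold [LIFO — newest first]: 12 @ $12.45 = $149.40
May 14, 186 sold [LIFO — newest first]: 186 @ $12.45 = $2,315.70
Total COGS = $1,316.25 + $149.40 + $2,315.70 = $3,781.35
Ending inventory: 329 @ $20.45 + 129 @ $20.25 + 304 @ $18.75 + 132 @ $18.80 + 43 @ $12.45 = $18,057.25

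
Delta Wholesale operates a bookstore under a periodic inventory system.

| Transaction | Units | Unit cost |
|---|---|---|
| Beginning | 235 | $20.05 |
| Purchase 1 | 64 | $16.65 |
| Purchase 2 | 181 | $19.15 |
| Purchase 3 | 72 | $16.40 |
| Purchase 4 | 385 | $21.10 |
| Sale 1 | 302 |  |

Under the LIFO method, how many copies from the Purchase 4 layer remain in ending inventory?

Sale 1 (302) [LIFO — newest first]: 302 @ $21.10 = $6,372.20
Ending inventory: 235 @ $20.05 + 64 @ $16.65 + 181 @ $19.15 + 72 @ $16.40 + 83 @ $21.10 = $12,175.60

83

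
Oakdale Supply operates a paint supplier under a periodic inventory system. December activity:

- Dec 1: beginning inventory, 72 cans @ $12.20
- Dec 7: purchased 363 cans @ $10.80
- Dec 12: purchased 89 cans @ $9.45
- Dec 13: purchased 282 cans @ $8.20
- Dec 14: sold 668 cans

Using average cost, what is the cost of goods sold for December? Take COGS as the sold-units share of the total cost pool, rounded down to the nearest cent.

Dec 14, sell 668: 668/806 × $7,952.25 → $6,590.69
Ending inventory (cost pool remaining) = $1,361.56

COGS = $6,590.69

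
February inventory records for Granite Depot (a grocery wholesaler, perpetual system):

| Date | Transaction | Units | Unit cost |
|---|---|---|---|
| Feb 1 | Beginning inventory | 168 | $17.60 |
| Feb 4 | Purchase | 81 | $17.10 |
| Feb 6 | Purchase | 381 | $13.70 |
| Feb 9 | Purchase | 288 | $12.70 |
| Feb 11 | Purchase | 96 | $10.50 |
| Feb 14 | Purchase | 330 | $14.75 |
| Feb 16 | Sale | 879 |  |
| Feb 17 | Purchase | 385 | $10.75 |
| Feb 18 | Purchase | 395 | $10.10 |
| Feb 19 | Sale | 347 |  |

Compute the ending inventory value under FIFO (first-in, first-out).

Feb 16, 879 sold [FIFO — oldest first]: 168 @ $17.60 + 81 @ $17.10 + 381 @ $13.70 + 249 @ $12.70 = $12,723.90
Feb 19, 347 sold [FIFO — oldest first]: 39 @ $12.70 + 96 @ $10.50 + 212 @ $14.75 = $4,630.30
Total COGS = $12,723.90 + $4,630.30 = $17,354.20
Ending inventory: 118 @ $14.75 + 385 @ $10.75 + 395 @ $10.10 = $9,868.75

Ending inventory = $9,868.75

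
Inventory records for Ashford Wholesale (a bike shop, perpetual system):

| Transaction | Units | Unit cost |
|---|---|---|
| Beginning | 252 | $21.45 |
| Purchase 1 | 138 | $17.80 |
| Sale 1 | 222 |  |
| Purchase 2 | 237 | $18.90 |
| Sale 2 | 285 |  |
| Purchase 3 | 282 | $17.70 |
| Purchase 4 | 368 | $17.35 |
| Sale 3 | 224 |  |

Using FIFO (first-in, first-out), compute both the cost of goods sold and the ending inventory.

COGS = $14,181.90; ending inventory = $9,535.40

Sale 1 (222) [FIFO — oldest first]: 222 @ $21.45 = $4,761.90
Sale 2 (285) [FIFO — oldest first]: 30 @ $21.45 + 138 @ $17.80 + 117 @ $18.90 = $5,311.20
Sale 3 (224) [FIFO — oldest first]: 120 @ $18.90 + 104 @ $17.70 = $4,108.80
Total COGS = $4,761.90 + $5,311.20 + $4,108.80 = $14,181.90
Ending inventory: 178 @ $17.70 + 368 @ $17.35 = $9,535.40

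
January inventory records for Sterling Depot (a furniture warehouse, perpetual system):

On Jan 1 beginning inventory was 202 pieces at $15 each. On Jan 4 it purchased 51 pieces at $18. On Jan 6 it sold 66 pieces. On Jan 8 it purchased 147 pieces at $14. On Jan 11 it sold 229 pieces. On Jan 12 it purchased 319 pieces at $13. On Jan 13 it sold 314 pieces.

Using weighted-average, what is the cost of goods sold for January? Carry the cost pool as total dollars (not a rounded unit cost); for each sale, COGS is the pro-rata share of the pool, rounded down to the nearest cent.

After Jan 1: 202 on hand, pool $3,030.00 (≈ $15.0000 each)
After Jan 4: 253 on hand, pool $3,948.00 (≈ $15.6047 each)
Jan 6, sell 66: 66/253 × $3,948.00 → $1,029.91
After Jan 8: 334 on hand, pool $4,976.09 (≈ $14.8985 each)
Jan 11, sell 229: 229/334 × $4,976.09 → $3,411.75
After Jan 12: 424 on hand, pool $5,711.34 (≈ $13.4701 each)
Jan 13, sell 314: 314/424 × $5,711.34 → $4,229.62
Total COGS = $1,029.91 + $3,411.75 + $4,229.62 = $8,671.28
Ending inventory (cost pool remaining) = $1,481.72

COGS = $8,671.28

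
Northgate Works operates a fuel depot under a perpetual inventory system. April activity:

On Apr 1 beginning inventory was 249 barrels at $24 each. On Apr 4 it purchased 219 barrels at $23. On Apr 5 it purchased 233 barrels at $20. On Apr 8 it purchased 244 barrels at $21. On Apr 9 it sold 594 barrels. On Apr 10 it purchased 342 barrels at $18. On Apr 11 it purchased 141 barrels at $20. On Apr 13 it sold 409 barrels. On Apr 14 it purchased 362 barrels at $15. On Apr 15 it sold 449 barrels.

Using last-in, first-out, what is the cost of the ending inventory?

Ending inventory = $8,023

Apr 9, 594 sold [LIFO — newest first]: 244 @ $21 + 233 @ $20 + 117 @ $23 = $12,475
Apr 13, 409 sold [LIFO — newest first]: 141 @ $20 + 268 @ $18 = $7,644
Apr 15, 449 sold [LIFO — newest first]: 362 @ $15 + 74 @ $18 + 13 @ $23 = $7,061
Total COGS = $12,475 + $7,644 + $7,061 = $27,180
Ending inventory: 249 @ $24 + 89 @ $23 = $8,023
Check: goods available $35,203 = COGS $27,180 + ending $8,023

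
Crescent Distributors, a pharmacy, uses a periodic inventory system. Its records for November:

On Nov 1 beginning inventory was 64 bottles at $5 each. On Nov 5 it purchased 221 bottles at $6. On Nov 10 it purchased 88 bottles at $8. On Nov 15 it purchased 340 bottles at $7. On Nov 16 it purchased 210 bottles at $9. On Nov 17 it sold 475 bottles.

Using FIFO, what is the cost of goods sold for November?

Nov 17, 475 sold [FIFO — oldest first]: 64 @ $5 + 221 @ $6 + 88 @ $8 + 102 @ $7 = $3,064
Ending inventory: 238 @ $7 + 210 @ $9 = $3,556

COGS = $3,064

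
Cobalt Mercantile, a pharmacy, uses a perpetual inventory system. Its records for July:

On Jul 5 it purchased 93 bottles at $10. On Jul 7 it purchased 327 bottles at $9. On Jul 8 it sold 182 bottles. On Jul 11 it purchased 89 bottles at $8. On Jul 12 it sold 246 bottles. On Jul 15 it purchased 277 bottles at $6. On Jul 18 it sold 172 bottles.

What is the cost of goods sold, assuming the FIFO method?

COGS = $5,131

Jul 8, 182 sold [FIFO — oldest first]: 93 @ $10 + 89 @ $9 = $1,731
Jul 12, 246 sold [FIFO — oldest first]: 238 @ $9 + 8 @ $8 = $2,206
Jul 18, 172 sold [FIFO — oldest first]: 81 @ $8 + 91 @ $6 = $1,194
Total COGS = $1,731 + $2,206 + $1,194 = $5,131
Ending inventory: 186 @ $6 = $1,116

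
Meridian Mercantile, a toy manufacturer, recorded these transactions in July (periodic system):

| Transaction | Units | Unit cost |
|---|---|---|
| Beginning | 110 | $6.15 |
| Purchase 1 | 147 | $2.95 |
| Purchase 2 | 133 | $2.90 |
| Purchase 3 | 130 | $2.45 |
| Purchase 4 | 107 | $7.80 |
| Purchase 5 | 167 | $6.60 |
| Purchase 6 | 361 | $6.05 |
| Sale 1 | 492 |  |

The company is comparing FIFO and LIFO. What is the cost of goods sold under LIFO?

COGS = $3,048.65

FIFO COGS: 110 @ $6.15 + 147 @ $2.95 + 133 @ $2.90 + 102 @ $2.45 = $1,745.75
LIFO COGS: 361 @ $6.05 + 131 @ $6.60 = $3,048.65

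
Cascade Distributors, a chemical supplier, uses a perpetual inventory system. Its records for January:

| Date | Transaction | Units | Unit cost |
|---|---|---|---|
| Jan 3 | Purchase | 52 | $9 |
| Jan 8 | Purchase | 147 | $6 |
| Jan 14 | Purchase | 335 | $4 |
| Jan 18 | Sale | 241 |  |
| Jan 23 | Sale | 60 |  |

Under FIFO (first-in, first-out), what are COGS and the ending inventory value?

COGS = $1,758; ending inventory = $932

Jan 18, 241 sold [FIFO — oldest first]: 52 @ $9 + 147 @ $6 + 42 @ $4 = $1,518
Jan 23, 60 sold [FIFO — oldest first]: 60 @ $4 = $240
Total COGS = $1,518 + $240 = $1,758
Ending inventory: 233 @ $4 = $932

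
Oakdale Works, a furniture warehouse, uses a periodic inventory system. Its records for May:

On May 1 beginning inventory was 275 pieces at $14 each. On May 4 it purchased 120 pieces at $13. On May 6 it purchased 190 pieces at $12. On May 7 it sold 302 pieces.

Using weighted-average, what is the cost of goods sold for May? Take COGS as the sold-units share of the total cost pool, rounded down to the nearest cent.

COGS = $3,969.88

May 7, sell 302: 302/585 × $7,690.00 → $3,969.88
Ending inventory (cost pool remaining) = $3,720.12
Check: goods available $7,690.00 = COGS $3,969.88 + ending $3,720.12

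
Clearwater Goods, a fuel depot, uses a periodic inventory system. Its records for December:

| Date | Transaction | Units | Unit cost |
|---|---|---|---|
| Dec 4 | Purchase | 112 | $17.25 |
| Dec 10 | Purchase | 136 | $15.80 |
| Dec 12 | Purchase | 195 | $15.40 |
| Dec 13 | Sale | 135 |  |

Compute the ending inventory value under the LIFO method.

Ending inventory = $5,004.80

Dec 13, 135 sold [LIFO — newest first]: 135 @ $15.40 = $2,079.00
Ending inventory: 112 @ $17.25 + 136 @ $15.80 + 60 @ $15.40 = $5,004.80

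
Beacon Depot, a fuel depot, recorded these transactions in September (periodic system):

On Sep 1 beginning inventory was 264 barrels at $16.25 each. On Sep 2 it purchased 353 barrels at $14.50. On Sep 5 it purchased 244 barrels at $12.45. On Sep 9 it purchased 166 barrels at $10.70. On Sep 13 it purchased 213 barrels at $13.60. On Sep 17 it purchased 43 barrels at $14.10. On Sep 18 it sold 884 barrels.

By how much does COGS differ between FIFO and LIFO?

$1,214.30

FIFO COGS: 264 @ $16.25 + 353 @ $14.50 + 244 @ $12.45 + 23 @ $10.70 = $12,692.40
LIFO COGS: 43 @ $14.10 + 213 @ $13.60 + 166 @ $10.70 + 244 @ $12.45 + 218 @ $14.50 = $11,478.10
Difference = |$12,692.40 − $11,478.10| = $1,214.30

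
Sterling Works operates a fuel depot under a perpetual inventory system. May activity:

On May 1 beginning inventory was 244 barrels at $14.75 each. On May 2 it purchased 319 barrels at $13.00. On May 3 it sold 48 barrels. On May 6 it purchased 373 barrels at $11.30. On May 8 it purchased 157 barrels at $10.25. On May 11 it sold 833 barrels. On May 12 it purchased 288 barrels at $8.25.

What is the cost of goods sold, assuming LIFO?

May 3, 48 sold [LIFO — newest first]: 48 @ $13.00 = $624.00
May 11, 833 sold [LIFO — newest first]: 157 @ $10.25 + 373 @ $11.30 + 271 @ $13.00 + 32 @ $14.75 = $9,819.15
Total COGS = $624.00 + $9,819.15 = $10,443.15
Ending inventory: 212 @ $14.75 + 288 @ $8.25 = $5,503.00

COGS = $10,443.15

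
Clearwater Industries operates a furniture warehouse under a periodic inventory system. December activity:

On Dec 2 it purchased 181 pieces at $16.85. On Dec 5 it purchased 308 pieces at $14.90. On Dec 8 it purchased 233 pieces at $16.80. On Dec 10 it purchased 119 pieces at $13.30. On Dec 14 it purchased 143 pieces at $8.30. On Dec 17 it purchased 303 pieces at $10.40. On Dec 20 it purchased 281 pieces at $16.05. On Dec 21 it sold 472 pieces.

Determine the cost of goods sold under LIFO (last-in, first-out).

COGS = $6,496.45

Dec 21, 472 sold [LIFO — newest first]: 281 @ $16.05 + 191 @ $10.40 = $6,496.45
Ending inventory: 181 @ $16.85 + 308 @ $14.90 + 233 @ $16.80 + 119 @ $13.30 + 143 @ $8.30 + 112 @ $10.40 = $15,487.85
Check: goods available $21,984.30 = COGS $6,496.45 + ending $15,487.85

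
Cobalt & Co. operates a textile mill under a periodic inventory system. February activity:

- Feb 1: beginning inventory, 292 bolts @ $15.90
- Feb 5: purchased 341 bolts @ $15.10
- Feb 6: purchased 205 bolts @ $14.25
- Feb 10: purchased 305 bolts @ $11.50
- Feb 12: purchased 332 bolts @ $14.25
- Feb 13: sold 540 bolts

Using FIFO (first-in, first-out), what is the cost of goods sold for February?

COGS = $8,387.60

Feb 13, 540 sold [FIFO — oldest first]: 292 @ $15.90 + 248 @ $15.10 = $8,387.60
Ending inventory: 93 @ $15.10 + 205 @ $14.25 + 305 @ $11.50 + 332 @ $14.25 = $12,564.05
Check: goods available $20,951.65 = COGS $8,387.60 + ending $12,564.05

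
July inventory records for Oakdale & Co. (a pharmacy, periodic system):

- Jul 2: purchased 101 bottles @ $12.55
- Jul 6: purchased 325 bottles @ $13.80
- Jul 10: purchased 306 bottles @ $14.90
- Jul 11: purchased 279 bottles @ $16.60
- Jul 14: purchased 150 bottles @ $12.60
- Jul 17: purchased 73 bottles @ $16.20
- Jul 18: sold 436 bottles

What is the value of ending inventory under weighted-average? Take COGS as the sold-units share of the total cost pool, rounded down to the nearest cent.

Ending inventory = $11,650.51

Jul 18, sell 436: 436/1234 × $18,015.95 → $6,365.44
Ending inventory (cost pool remaining) = $11,650.51
Check: goods available $18,015.95 = COGS $6,365.44 + ending $11,650.51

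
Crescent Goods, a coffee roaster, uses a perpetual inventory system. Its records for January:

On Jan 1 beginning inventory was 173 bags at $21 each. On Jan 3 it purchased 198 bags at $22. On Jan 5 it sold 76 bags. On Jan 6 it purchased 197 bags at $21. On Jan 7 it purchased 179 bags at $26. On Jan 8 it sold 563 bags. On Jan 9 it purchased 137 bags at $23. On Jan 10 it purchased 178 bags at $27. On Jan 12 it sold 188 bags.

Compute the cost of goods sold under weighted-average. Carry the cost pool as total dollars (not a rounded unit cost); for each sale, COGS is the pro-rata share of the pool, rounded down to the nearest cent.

COGS = $18,962.33

After Jan 1: 173 on hand, pool $3,633.00 (≈ $21.0000 each)
After Jan 3: 371 on hand, pool $7,989.00 (≈ $21.5337 each)
Jan 5, sell 76: 76/371 × $7,989.00 → $1,636.56
After Jan 6: 492 on hand, pool $10,489.44 (≈ $21.3200 each)
After Jan 7: 671 on hand, pool $15,143.44 (≈ $22.5685 each)
Jan 8, sell 563: 563/671 × $15,143.44 → $12,706.04
After Jan 9: 245 on hand, pool $5,588.40 (≈ $22.8098 each)
After Jan 10: 423 on hand, pool $10,394.40 (≈ $24.5730 each)
Jan 12, sell 188: 188/423 × $10,394.40 → $4,619.73
Total COGS = $1,636.56 + $12,706.04 + $4,619.73 = $18,962.33
Ending inventory (cost pool remaining) = $5,774.67
Check: goods available $24,737.00 = COGS $18,962.33 + ending $5,774.67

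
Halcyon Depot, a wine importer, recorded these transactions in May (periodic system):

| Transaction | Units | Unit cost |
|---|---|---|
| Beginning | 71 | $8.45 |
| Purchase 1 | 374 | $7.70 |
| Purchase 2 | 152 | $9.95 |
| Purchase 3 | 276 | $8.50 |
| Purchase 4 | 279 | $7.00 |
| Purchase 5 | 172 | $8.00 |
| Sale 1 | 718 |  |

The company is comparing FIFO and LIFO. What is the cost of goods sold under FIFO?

FIFO COGS: 71 @ $8.45 + 374 @ $7.70 + 152 @ $9.95 + 121 @ $8.50 = $6,020.65
LIFO COGS: 172 @ $8.00 + 279 @ $7.00 + 267 @ $8.50 = $5,598.50

COGS = $6,020.65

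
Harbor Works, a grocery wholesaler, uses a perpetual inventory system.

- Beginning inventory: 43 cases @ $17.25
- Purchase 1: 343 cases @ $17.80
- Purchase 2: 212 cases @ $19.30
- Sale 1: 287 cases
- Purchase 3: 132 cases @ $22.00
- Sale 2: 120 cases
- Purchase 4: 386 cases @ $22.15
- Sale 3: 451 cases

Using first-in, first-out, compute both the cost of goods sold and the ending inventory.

COGS = $16,677.95; ending inventory = $5,714.70

Sale 1 (287) [FIFO — oldest first]: 43 @ $17.25 + 244 @ $17.80 = $5,084.95
Sale 2 (120) [FIFO — oldest first]: 99 @ $17.80 + 21 @ $19.30 = $2,167.50
Sale 3 (451) [FIFO — oldest first]: 191 @ $19.30 + 132 @ $22.00 + 128 @ $22.15 = $9,425.50
Total COGS = $5,084.95 + $2,167.50 + $9,425.50 = $16,677.95
Ending inventory: 258 @ $22.15 = $5,714.70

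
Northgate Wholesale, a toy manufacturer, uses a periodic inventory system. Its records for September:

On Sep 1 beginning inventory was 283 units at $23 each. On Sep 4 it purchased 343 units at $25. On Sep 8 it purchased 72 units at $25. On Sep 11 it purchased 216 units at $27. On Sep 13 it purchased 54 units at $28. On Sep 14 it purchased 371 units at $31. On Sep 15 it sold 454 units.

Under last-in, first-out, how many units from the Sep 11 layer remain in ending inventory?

Sep 15, 454 sold [LIFO — newest first]: 371 @ $31 + 54 @ $28 + 29 @ $27 = $13,796
Ending inventory: 283 @ $23 + 343 @ $25 + 72 @ $25 + 187 @ $27 = $21,933
Check: goods available $35,729 = COGS $13,796 + ending $21,933

187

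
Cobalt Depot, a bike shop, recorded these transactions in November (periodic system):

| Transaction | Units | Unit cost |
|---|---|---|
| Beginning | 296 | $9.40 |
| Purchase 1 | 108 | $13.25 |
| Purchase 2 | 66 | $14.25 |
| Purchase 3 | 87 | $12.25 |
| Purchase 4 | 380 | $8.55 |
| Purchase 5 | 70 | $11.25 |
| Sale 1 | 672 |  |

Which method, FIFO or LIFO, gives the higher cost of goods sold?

FIFO

FIFO COGS: 296 @ $9.40 + 108 @ $13.25 + 66 @ $14.25 + 87 @ $12.25 + 115 @ $8.55 = $7,202.90
LIFO COGS: 70 @ $11.25 + 380 @ $8.55 + 87 @ $12.25 + 66 @ $14.25 + 69 @ $13.25 = $6,957.00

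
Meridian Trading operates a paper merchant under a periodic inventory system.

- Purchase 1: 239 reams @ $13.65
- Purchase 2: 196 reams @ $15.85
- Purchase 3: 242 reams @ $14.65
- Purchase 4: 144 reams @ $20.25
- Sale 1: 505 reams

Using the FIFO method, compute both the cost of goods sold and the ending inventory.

Sale 1 (505) [FIFO — oldest first]: 239 @ $13.65 + 196 @ $15.85 + 70 @ $14.65 = $7,394.45
Ending inventory: 172 @ $14.65 + 144 @ $20.25 = $5,435.80
Check: goods available $12,830.25 = COGS $7,394.45 + ending $5,435.80

COGS = $7,394.45; ending inventory = $5,435.80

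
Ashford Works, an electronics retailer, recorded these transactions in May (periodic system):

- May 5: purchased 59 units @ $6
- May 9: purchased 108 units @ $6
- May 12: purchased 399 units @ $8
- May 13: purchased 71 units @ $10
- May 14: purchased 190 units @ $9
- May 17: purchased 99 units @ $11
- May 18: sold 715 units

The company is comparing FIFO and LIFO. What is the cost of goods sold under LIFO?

FIFO COGS: 59 @ $6 + 108 @ $6 + 399 @ $8 + 71 @ $10 + 78 @ $9 = $5,606
LIFO COGS: 99 @ $11 + 190 @ $9 + 71 @ $10 + 355 @ $8 = $6,349

COGS = $6,349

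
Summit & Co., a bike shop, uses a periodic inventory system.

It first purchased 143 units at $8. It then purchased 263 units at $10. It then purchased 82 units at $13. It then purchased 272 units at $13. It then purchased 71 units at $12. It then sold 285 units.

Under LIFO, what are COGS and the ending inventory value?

COGS = $3,634; ending inventory = $5,594

Sale 1 (285) [LIFO — newest first]: 71 @ $12 + 214 @ $13 = $3,634
Ending inventory: 143 @ $8 + 263 @ $10 + 82 @ $13 + 58 @ $13 = $5,594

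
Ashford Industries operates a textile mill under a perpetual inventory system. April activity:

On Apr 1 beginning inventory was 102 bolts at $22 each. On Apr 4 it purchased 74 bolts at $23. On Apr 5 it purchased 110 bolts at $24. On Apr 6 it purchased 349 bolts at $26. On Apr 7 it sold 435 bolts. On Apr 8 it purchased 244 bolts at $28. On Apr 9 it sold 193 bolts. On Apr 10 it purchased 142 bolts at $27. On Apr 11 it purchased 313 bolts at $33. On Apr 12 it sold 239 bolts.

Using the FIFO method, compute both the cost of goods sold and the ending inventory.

Apr 7, 435 sold [FIFO — oldest first]: 102 @ $22 + 74 @ $23 + 110 @ $24 + 149 @ $26 = $10,460
Apr 9, 193 sold [FIFO — oldest first]: 193 @ $26 = $5,018
Apr 12, 239 sold [FIFO — oldest first]: 7 @ $26 + 232 @ $28 = $6,678
Total COGS = $10,460 + $5,018 + $6,678 = $22,156
Ending inventory: 12 @ $28 + 142 @ $27 + 313 @ $33 = $14,499

COGS = $22,156; ending inventory = $14,499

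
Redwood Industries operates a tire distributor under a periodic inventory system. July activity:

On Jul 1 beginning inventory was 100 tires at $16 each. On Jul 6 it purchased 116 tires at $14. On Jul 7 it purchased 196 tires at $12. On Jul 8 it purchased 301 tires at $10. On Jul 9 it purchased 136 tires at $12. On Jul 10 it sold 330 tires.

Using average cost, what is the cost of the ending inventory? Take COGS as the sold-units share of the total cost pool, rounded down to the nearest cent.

Ending inventory = $6,246.34

Jul 10, sell 330: 330/849 × $10,218.00 → $3,971.66
Ending inventory (cost pool remaining) = $6,246.34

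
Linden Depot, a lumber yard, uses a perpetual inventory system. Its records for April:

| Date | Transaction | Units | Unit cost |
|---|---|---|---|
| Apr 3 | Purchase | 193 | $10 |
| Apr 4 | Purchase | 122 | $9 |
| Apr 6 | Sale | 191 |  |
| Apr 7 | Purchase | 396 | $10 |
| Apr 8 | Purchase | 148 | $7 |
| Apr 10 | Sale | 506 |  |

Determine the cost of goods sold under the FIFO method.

COGS = $6,848

Apr 6, 191 sold [FIFO — oldest first]: 191 @ $10 = $1,910
Apr 10, 506 sold [FIFO — oldest first]: 2 @ $10 + 122 @ $9 + 382 @ $10 = $4,938
Total COGS = $1,910 + $4,938 = $6,848
Ending inventory: 14 @ $10 + 148 @ $7 = $1,176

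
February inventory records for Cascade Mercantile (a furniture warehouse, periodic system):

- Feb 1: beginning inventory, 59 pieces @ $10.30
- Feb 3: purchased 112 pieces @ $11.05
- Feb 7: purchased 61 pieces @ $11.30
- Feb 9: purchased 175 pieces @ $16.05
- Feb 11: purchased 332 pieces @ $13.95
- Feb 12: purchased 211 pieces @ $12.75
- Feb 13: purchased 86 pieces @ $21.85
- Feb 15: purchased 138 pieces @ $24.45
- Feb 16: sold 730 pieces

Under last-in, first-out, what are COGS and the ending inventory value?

COGS = $12,058.70; ending inventory = $5,859.50

Feb 16, 730 sold [LIFO — newest first]: 138 @ $24.45 + 86 @ $21.85 + 211 @ $12.75 + 295 @ $13.95 = $12,058.70
Ending inventory: 59 @ $10.30 + 112 @ $11.05 + 61 @ $11.30 + 175 @ $16.05 + 37 @ $13.95 = $5,859.50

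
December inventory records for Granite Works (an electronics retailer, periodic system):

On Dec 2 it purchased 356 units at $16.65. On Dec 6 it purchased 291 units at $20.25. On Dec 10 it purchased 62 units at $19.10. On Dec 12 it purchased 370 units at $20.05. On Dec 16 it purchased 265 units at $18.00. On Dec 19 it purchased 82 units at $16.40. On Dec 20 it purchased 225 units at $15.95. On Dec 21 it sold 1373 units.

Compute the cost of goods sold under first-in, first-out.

COGS = $25,668.45

Dec 21, 1373 sold [FIFO — oldest first]: 356 @ $16.65 + 291 @ $20.25 + 62 @ $19.10 + 370 @ $20.05 + 265 @ $18.00 + 29 @ $16.40 = $25,668.45
Ending inventory: 53 @ $16.40 + 225 @ $15.95 = $4,457.95
Check: goods available $30,126.40 = COGS $25,668.45 + ending $4,457.95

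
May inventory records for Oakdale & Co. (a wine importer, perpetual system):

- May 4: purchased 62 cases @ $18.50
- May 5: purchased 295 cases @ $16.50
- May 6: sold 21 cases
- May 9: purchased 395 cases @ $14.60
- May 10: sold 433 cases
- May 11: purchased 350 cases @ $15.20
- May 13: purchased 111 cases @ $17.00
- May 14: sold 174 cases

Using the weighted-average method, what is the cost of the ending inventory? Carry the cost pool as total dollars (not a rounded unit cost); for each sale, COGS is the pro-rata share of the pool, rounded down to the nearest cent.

After May 4: 62 on hand, pool $1,147.00 (≈ $18.5000 each)
After May 5: 357 on hand, pool $6,014.50 (≈ $16.8473 each)
May 6, sell 21: 21/357 × $6,014.50 → $353.79
After May 9: 731 on hand, pool $11,427.71 (≈ $15.6330 each)
May 10, sell 433: 433/731 × $11,427.71 → $6,769.08
After May 11: 648 on hand, pool $9,978.63 (≈ $15.3991 each)
After May 13: 759 on hand, pool $11,865.63 (≈ $15.6332 each)
May 14, sell 174: 174/759 × $11,865.63 → $2,720.18
Total COGS = $353.79 + $6,769.08 + $2,720.18 = $9,843.05
Ending inventory (cost pool remaining) = $9,145.45

Ending inventory = $9,145.45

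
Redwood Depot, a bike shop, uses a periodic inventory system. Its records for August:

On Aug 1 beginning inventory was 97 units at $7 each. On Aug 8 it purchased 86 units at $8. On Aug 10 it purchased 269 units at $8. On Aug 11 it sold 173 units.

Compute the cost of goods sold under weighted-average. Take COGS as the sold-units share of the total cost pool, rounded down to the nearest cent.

Aug 11, sell 173: 173/452 × $3,519.00 → $1,346.87
Ending inventory (cost pool remaining) = $2,172.13
Check: goods available $3,519.00 = COGS $1,346.87 + ending $2,172.13

COGS = $1,346.87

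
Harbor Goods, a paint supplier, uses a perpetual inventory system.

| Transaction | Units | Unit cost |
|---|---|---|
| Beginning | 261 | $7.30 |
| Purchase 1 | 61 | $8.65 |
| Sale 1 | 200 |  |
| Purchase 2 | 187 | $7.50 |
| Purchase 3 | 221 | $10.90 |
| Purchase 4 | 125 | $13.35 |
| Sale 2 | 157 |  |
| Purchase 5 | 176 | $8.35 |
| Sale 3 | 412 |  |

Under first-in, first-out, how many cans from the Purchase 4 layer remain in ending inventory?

Sale 1 (200) [FIFO — oldest first]: 200 @ $7.30 = $1,460.00
Sale 2 (157) [FIFO — oldest first]: 61 @ $7.30 + 61 @ $8.65 + 35 @ $7.50 = $1,235.45
Sale 3 (412) [FIFO — oldest first]: 152 @ $7.50 + 221 @ $10.90 + 39 @ $13.35 = $4,069.55
Total COGS = $1,460.00 + $1,235.45 + $4,069.55 = $6,765.00
Ending inventory: 86 @ $13.35 + 176 @ $8.35 = $2,617.70

86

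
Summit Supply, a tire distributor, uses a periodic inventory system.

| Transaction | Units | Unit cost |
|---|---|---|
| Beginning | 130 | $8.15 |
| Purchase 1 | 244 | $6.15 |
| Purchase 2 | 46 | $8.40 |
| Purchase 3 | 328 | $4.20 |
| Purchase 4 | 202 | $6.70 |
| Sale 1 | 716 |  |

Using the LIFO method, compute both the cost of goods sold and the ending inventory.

Sale 1 (716) [LIFO — newest first]: 202 @ $6.70 + 328 @ $4.20 + 46 @ $8.40 + 140 @ $6.15 = $3,978.40
Ending inventory: 130 @ $8.15 + 104 @ $6.15 = $1,699.10
Check: goods available $5,677.50 = COGS $3,978.40 + ending $1,699.10

COGS = $3,978.40; ending inventory = $1,699.10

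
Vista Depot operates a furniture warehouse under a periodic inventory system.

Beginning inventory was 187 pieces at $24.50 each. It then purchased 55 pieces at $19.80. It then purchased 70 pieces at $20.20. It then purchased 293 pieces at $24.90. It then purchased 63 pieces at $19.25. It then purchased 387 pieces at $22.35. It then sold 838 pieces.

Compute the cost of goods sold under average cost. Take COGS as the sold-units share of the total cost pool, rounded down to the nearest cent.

COGS = $19,256.04

Sale 1, sell 838: 838/1055 × $24,242.40 → $19,256.04
Ending inventory (cost pool remaining) = $4,986.36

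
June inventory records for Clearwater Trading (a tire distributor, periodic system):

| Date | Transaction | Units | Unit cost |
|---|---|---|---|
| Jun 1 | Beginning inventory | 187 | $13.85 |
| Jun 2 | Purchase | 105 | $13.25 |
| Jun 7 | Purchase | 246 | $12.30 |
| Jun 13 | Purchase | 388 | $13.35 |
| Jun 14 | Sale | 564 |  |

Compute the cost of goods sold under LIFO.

Jun 14, 564 sold [LIFO — newest first]: 388 @ $13.35 + 176 @ $12.30 = $7,344.60
Ending inventory: 187 @ $13.85 + 105 @ $13.25 + 70 @ $12.30 = $4,842.20

COGS = $7,344.60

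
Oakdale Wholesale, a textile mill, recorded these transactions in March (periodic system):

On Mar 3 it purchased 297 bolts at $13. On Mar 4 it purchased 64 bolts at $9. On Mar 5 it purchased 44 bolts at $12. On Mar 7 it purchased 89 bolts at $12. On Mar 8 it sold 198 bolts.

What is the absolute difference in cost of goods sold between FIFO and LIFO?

FIFO COGS: 198 @ $13 = $2,574
LIFO COGS: 89 @ $12 + 44 @ $12 + 64 @ $9 + 1 @ $13 = $2,185
Difference = |$2,574 − $2,185| = $389

$389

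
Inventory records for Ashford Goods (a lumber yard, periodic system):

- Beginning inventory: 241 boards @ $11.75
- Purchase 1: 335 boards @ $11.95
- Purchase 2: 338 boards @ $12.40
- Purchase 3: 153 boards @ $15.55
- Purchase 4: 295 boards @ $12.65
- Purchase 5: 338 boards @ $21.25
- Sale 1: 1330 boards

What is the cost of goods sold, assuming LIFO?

Sale 1 (1330) [LIFO — newest first]: 338 @ $21.25 + 295 @ $12.65 + 153 @ $15.55 + 338 @ $12.40 + 206 @ $11.95 = $19,946.30
Ending inventory: 241 @ $11.75 + 129 @ $11.95 = $4,373.30

COGS = $19,946.30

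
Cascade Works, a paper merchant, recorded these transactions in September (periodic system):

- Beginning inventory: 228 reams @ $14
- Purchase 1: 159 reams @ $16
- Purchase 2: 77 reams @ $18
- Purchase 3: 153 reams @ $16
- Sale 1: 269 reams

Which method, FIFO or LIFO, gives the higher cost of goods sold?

LIFO

FIFO COGS: 228 @ $14 + 41 @ $16 = $3,848
LIFO COGS: 153 @ $16 + 77 @ $18 + 39 @ $16 = $4,458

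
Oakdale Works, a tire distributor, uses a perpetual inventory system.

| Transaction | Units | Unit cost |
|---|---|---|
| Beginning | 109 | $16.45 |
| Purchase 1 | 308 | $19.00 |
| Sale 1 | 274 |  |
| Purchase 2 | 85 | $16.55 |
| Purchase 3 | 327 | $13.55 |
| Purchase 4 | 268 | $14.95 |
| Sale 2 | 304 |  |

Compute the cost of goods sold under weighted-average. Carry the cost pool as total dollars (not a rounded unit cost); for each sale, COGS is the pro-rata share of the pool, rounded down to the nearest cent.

After Beginning: 109 on hand, pool $1,793.05 (≈ $16.4500 each)
After Purchase 1: 417 on hand, pool $7,645.05 (≈ $18.3335 each)
Sale 1, sell 274: 274/417 × $7,645.05 → $5,023.36
After Purchase 2: 228 on hand, pool $4,028.44 (≈ $17.6686 each)
After Purchase 3: 555 on hand, pool $8,459.29 (≈ $15.2420 each)
After Purchase 4: 823 on hand, pool $12,465.89 (≈ $15.1469 each)
Sale 2, sell 304: 304/823 × $12,465.89 → $4,604.65
Total COGS = $5,023.36 + $4,604.65 = $9,628.01
Ending inventory (cost pool remaining) = $7,861.24

COGS = $9,628.01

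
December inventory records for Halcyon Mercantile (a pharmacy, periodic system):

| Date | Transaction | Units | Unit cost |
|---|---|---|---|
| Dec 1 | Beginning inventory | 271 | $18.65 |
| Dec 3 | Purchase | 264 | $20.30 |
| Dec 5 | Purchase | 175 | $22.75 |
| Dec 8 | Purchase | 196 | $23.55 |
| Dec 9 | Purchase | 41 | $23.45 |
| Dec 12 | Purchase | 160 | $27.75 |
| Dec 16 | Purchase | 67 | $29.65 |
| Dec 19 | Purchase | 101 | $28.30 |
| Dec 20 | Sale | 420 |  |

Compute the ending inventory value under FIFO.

Dec 20, 420 sold [FIFO — oldest first]: 271 @ $18.65 + 149 @ $20.30 = $8,078.85
Ending inventory: 115 @ $20.30 + 175 @ $22.75 + 196 @ $23.55 + 41 @ $23.45 + 160 @ $27.75 + 67 @ $29.65 + 101 @ $28.30 = $21,177.85
Check: goods available $29,256.70 = COGS $8,078.85 + ending $21,177.85

Ending inventory = $21,177.85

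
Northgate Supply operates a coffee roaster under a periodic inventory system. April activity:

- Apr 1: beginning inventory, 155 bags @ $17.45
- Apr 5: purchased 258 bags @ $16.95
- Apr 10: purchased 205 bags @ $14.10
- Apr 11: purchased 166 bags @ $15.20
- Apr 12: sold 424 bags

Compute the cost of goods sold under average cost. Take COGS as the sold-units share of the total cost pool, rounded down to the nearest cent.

Apr 12, sell 424: 424/784 × $12,491.55 → $6,755.63
Ending inventory (cost pool remaining) = $5,735.92

COGS = $6,755.63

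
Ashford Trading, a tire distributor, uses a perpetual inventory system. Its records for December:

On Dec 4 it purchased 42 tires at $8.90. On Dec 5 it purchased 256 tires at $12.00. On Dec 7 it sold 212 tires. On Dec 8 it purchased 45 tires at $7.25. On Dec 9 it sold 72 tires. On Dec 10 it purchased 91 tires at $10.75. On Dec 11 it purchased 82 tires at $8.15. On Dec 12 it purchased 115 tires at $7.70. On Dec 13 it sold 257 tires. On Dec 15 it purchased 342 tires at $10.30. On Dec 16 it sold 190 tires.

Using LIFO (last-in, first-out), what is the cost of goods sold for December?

COGS = $7,350.05

Dec 7, 212 sold [LIFO — newest first]: 212 @ $12.00 = $2,544.00
Dec 9, 72 sold [LIFO — newest first]: 45 @ $7.25 + 27 @ $12.00 = $650.25
Dec 13, 257 sold [LIFO — newest first]: 115 @ $7.70 + 82 @ $8.15 + 60 @ $10.75 = $2,198.80
Dec 16, 190 sold [LIFO — newest first]: 190 @ $10.30 = $1,957.00
Total COGS = $2,544.00 + $650.25 + $2,198.80 + $1,957.00 = $7,350.05
Ending inventory: 42 @ $8.90 + 17 @ $12.00 + 31 @ $10.75 + 152 @ $10.30 = $2,476.65
Check: goods available $9,826.70 = COGS $7,350.05 + ending $2,476.65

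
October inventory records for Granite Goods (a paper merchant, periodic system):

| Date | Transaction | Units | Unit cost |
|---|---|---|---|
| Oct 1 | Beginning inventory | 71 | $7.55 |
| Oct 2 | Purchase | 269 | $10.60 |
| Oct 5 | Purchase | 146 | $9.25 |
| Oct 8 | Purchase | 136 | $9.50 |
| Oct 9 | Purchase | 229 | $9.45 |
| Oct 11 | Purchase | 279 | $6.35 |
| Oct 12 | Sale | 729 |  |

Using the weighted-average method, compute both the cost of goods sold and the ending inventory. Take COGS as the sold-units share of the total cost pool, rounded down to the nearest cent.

COGS = $6,429.16; ending inventory = $3,536.49

Oct 12, sell 729: 729/1130 × $9,965.65 → $6,429.16
Ending inventory (cost pool remaining) = $3,536.49
Check: goods available $9,965.65 = COGS $6,429.16 + ending $3,536.49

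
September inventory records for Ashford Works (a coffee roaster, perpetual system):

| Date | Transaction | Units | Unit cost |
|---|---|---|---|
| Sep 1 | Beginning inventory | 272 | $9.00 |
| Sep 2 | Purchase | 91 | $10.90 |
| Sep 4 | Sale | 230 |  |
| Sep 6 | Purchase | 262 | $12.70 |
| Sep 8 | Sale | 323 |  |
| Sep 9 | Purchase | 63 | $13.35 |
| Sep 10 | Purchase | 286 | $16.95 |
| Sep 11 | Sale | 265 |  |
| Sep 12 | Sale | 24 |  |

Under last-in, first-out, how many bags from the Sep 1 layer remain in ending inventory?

Sep 4, 230 sold [LIFO — newest first]: 91 @ $10.90 + 139 @ $9.00 = $2,242.90
Sep 8, 323 sold [LIFO — newest first]: 262 @ $12.70 + 61 @ $9.00 = $3,876.40
Sep 11, 265 sold [LIFO — newest first]: 265 @ $16.95 = $4,491.75
Sep 12, 24 sold [LIFO — newest first]: 21 @ $16.95 + 3 @ $13.35 = $396.00
Total COGS = $2,242.90 + $3,876.40 + $4,491.75 + $396.00 = $11,007.05
Ending inventory: 72 @ $9.00 + 60 @ $13.35 = $1,449.00

72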